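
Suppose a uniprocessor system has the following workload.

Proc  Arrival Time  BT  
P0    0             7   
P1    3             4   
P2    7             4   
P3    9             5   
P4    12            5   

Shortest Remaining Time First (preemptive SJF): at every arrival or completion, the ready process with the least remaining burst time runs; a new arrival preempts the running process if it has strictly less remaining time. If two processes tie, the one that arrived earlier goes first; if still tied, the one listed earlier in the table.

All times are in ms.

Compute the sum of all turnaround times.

Schedule: | P0 0-7 | P1 7-11 | P2 11-15 | P3 15-20 | P4 20-25 |
Completion: P0=7  P1=11  P2=15  P3=20  P4=25
Turnaround = completion − arrival: P0=7, P1=8, P2=8, P3=11, P4=13
Total turnaround = 7 + 8 + 8 + 11 + 13 = 47

47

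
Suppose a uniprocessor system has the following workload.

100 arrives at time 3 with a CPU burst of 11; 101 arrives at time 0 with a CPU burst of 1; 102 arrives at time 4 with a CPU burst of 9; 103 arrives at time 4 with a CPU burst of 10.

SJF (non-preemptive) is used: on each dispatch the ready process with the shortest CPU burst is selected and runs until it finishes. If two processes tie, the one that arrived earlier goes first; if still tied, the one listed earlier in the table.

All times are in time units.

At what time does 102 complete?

Schedule: | 101 0-1 | idle 1-3 | 100 3-14 | 102 14-23 | 103 23-33 |
Completion: 100=14  101=1  102=23  103=33
Turnaround (C−A): 100=11  101=1  102=19  103=29

23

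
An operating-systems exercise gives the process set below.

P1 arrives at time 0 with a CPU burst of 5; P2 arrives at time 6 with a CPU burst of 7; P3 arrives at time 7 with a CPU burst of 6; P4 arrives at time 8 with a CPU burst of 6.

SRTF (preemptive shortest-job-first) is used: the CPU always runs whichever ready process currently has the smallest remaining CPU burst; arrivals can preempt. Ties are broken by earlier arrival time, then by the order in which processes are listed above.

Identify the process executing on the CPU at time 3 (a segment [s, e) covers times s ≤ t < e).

Timeline: | P1 0-5 | idle 5-6 | P2 6-13 | P3 13-19 | P4 19-25 |
Completion: P1=5  P2=13  P3=19  P4=25
Turnaround (C−A): P1=5  P2=7  P3=12  P4=17

P1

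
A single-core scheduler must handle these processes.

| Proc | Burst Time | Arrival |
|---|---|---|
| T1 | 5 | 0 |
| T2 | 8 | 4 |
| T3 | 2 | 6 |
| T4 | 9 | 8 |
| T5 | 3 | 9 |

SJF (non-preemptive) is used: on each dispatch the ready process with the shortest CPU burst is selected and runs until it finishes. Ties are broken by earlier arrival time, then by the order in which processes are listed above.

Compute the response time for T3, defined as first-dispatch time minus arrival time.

7

Gantt: | T1 0-5 | T2 5-13 | T3 13-15 | T5 15-18 | T4 18-27 |
Completion: T1=5  T2=13  T3=15  T4=27  T5=18
Response(T3) = first start − arrival = 13 − 6 = 7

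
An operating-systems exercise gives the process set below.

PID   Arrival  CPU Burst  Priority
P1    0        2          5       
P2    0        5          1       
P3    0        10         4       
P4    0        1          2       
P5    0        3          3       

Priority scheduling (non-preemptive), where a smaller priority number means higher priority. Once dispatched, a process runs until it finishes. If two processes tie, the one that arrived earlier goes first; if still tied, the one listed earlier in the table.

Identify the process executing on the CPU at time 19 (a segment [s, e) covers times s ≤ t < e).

P1

Gantt: | P2 0-5 | P4 5-6 | P5 6-9 | P3 9-19 | P1 19-21 |
Completion: P1=21  P2=5  P3=19  P4=6  P5=9
Turnaround (C−A): P1=21  P2=5  P3=19  P4=6  P5=9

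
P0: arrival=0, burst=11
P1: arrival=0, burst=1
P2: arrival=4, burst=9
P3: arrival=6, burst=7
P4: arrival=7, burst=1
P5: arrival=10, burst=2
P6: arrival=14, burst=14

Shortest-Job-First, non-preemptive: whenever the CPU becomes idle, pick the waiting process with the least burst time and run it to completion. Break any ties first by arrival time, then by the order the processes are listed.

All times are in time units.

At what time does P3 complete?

22

Gantt: | P1 0-1 | P0 1-12 | P4 12-13 | P5 13-15 | P3 15-22 | P2 22-31 | P6 31-45 |
Completion: P0=12  P1=1  P2=31  P3=22  P4=13  P5=15  P6=45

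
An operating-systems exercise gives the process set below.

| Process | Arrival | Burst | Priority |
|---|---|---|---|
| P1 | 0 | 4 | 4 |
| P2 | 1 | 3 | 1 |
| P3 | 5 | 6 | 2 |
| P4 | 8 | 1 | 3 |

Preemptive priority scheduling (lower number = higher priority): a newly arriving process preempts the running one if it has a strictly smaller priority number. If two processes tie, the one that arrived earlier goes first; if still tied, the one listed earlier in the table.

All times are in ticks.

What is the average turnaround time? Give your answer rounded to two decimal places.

Timeline: | P1 0-1 | P2 1-4 | P1 4-5 | P3 5-11 | P4 11-12 | P1 12-14 |
Completion: P1=14  P2=4  P3=11  P4=12
Turnaround (C−A): P1=14  P2=3  P3=6  P4=4
Turnaround times: P1=14, P2=3, P3=6, P4=4
Average turnaround = (14+3+6+4) / 4 = 27/4 = 6.75

6.75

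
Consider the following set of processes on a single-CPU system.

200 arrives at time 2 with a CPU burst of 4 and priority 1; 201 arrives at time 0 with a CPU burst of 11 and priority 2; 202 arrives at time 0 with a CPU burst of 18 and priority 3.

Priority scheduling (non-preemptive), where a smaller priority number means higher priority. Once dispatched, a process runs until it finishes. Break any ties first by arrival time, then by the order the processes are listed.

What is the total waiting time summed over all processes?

24

Gantt: | 201 0-11 | 200 11-15 | 202 15-33 |
Completion: 200=15  201=11  202=33
Waiting = turnaround − burst: 200=9, 201=0, 202=15
Total waiting = 9 + 0 + 15 = 24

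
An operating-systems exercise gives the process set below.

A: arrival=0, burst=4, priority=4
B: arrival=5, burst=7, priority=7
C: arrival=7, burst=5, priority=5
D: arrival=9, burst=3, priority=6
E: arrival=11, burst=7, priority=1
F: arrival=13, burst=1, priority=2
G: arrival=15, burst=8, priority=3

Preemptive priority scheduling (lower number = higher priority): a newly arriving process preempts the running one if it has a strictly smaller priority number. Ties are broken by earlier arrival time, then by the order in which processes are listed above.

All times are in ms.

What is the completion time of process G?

Gantt: | A 0-4 | idle 4-5 | B 5-7 | C 7-11 | E 11-18 | F 18-19 | G 19-27 | C 27-28 | D 28-31 | B 31-36 |
Completion: A=4  B=36  C=28  D=31  E=18  F=19  G=27
Turnaround (C−A): A=4  B=31  C=21  D=22  E=7  F=6  G=12

27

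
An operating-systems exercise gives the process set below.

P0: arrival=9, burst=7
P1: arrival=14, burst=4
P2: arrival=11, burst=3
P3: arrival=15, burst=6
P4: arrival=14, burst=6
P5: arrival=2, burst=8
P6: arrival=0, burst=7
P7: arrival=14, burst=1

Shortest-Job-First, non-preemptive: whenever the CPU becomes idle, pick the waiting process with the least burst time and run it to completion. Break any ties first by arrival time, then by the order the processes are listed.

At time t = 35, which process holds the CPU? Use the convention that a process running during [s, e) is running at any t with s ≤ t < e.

P0

Gantt: | P6 0-7 | P5 7-15 | P7 15-16 | P2 16-19 | P1 19-23 | P4 23-29 | P3 29-35 | P0 35-42 |
Completion: P0=42  P1=23  P2=19  P3=35  P4=29  P5=15  P6=7  P7=16
Turnaround (C−A): P0=33  P1=9  P2=8  P3=20  P4=15  P5=13  P6=7  P7=2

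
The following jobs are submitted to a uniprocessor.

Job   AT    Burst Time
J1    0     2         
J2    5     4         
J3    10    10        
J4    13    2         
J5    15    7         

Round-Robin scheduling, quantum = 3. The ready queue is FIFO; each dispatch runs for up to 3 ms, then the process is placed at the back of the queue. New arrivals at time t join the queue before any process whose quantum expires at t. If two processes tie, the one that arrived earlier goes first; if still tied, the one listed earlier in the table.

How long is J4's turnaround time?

Timeline: | J1 0-2 | idle 2-5 | J2 5-9 | idle 9-10 | J3 10-13 | J4 13-15 | J3 15-18 | J5 18-21 | J3 21-24 | J5 24-27 | J3 27-28 | J5 28-29 |
Completion: J1=2  J2=9  J3=28  J4=15  J5=29
Turnaround(J4) = completion − arrival = 15 − 13 = 2

2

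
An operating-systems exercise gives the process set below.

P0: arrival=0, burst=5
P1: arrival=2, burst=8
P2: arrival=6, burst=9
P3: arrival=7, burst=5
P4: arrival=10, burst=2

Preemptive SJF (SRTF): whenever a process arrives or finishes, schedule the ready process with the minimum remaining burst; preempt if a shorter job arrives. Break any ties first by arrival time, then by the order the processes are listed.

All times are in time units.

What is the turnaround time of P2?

Timeline: | P0 0-5 | P1 5-7 | P3 7-12 | P4 12-14 | P1 14-20 | P2 20-29 |
Completion: P0=5  P1=20  P2=29  P3=12  P4=14
Turnaround (C−A): P0=5  P1=18  P2=23  P3=5  P4=4
Turnaround(P2) = completion − arrival = 29 − 6 = 23

23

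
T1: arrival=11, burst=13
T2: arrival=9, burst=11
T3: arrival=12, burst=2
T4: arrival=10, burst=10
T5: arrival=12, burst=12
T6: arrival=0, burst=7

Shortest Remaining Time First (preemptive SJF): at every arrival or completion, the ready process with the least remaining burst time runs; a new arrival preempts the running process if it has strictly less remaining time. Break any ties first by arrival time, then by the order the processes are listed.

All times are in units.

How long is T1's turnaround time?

46

Gantt: | T6 0-7 | idle 7-9 | T2 9-12 | T3 12-14 | T2 14-22 | T4 22-32 | T5 32-44 | T1 44-57 |
Completion: T1=57  T2=22  T3=14  T4=32  T5=44  T6=7
Turnaround(T1) = completion − arrival = 57 − 11 = 46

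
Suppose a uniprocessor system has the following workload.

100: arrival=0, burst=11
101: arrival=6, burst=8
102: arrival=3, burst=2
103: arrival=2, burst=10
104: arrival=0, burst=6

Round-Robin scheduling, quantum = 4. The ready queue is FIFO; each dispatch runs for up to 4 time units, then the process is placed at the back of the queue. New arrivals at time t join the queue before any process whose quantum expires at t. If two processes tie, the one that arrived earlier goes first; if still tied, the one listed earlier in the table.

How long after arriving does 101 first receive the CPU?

Schedule: | 100 0-4 | 104 4-8 | 103 8-12 | 102 12-14 | 100 14-18 | 101 18-22 | 104 22-24 | 103 24-28 | 100 28-31 | 101 31-35 | 103 35-37 |
Completion: 100=31  101=35  102=14  103=37  104=24
Turnaround (C−A): 100=31  101=29  102=11  103=35  104=24
Response(101) = first start − arrival = 18 − 6 = 12

12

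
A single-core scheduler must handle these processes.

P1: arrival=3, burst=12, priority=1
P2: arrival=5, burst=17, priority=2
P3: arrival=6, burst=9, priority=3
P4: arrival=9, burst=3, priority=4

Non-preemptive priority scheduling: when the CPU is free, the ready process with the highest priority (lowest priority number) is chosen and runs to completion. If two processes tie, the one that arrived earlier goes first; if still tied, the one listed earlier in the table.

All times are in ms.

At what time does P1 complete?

15

Schedule: | idle 0-3 | P1 3-15 | P2 15-32 | P3 32-41 | P4 41-44 |
Completion: P1=15  P2=32  P3=41  P4=44
Turnaround (C−A): P1=12  P2=27  P3=35  P4=35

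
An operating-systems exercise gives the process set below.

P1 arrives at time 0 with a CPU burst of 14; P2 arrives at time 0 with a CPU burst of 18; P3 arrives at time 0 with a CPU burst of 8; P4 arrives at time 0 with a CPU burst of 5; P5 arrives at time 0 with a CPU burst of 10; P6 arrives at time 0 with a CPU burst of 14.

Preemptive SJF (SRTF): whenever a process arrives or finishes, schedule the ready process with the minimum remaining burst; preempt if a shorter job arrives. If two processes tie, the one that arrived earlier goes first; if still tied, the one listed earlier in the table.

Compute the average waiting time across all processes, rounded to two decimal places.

21.50

Gantt: | P4 0-5 | P3 5-13 | P5 13-23 | P1 23-37 | P6 37-51 | P2 51-69 |
Completion: P1=37  P2=69  P3=13  P4=5  P5=23  P6=51
Turnaround (C−A): P1=37  P2=69  P3=13  P4=5  P5=23  P6=51
Waiting times: P1=23, P2=51, P3=5, P4=0, P5=13, P6=37
Average waiting = (23+51+5+0+13+37) / 6 = 129/6 = 21.50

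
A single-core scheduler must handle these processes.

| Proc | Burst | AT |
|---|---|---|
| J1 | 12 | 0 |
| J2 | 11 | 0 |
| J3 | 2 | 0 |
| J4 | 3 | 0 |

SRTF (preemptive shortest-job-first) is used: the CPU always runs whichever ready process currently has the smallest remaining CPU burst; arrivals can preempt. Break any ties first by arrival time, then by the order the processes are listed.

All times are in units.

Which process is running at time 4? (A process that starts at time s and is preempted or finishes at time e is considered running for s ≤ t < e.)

Schedule: | J3 0-2 | J4 2-5 | J2 5-16 | J1 16-28 |
Completion: J1=28  J2=16  J3=2  J4=5
Turnaround (C−A): J1=28  J2=16  J3=2  J4=5

J4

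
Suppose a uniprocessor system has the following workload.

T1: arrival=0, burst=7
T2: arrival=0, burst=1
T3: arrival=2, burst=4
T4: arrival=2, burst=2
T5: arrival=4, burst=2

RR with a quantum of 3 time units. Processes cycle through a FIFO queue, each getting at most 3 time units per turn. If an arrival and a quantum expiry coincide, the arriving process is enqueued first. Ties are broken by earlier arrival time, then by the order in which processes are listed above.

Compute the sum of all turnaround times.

Timeline: | T1 0-3 | T2 3-4 | T3 4-7 | T4 7-9 | T1 9-12 | T5 12-14 | T3 14-15 | T1 15-16 |
Completion: T1=16  T2=4  T3=15  T4=9  T5=14
Turnaround (C−A): T1=16  T2=4  T3=13  T4=7  T5=10
Turnaround = completion − arrival: T1=16, T2=4, T3=13, T4=7, T5=10
Total turnaround = 16 + 4 + 13 + 7 + 10 = 50

50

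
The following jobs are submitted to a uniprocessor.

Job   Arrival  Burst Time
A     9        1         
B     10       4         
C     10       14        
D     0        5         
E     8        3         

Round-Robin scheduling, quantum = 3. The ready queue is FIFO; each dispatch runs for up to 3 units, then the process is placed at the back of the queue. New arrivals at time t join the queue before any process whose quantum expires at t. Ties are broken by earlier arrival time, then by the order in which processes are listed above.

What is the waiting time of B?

Schedule: | D 0-5 | idle 5-8 | E 8-11 | A 11-12 | B 12-15 | C 15-18 | B 18-19 | C 19-30 |
Completion: A=12  B=19  C=30  D=5  E=11
Turnaround (C−A): A=3  B=9  C=20  D=5  E=3
Waiting(B) = turnaround − burst = 9 − 4 = 5

5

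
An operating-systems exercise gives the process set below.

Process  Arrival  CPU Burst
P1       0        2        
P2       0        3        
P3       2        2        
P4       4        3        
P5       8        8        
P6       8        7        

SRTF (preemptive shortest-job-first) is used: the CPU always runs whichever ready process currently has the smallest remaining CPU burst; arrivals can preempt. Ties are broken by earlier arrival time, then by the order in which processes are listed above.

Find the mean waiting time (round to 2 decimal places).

Timeline: | P1 0-2 | P3 2-4 | P2 4-7 | P4 7-10 | P6 10-17 | P5 17-25 |
Completion: P1=2  P2=7  P3=4  P4=10  P5=25  P6=17
Turnaround (C−A): P1=2  P2=7  P3=2  P4=6  P5=17  P6=9
Waiting times: P1=0, P2=4, P3=0, P4=3, P5=9, P6=2
Average waiting = (0+4+0+3+9+2) / 6 = 18/6 = 3.00

3.00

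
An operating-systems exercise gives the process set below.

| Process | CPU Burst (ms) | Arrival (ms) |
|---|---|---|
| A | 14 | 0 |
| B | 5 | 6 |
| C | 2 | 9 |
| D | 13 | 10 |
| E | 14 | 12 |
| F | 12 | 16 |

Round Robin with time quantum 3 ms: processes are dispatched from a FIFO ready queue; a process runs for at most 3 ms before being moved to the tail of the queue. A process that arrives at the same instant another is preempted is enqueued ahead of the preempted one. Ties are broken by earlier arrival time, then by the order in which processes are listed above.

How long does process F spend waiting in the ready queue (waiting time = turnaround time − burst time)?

29

Timeline: | A 0-6 | B 6-9 | A 9-12 | C 12-14 | B 14-16 | D 16-19 | E 19-22 | A 22-25 | F 25-28 | D 28-31 | E 31-34 | A 34-36 | F 36-39 | D 39-42 | E 42-45 | F 45-48 | D 48-51 | E 51-54 | F 54-57 | D 57-58 | E 58-60 |
Completion: A=36  B=16  C=14  D=58  E=60  F=57
Turnaround (C−A): A=36  B=10  C=5  D=48  E=48  F=41
Waiting(F) = turnaround − burst = 41 − 12 = 29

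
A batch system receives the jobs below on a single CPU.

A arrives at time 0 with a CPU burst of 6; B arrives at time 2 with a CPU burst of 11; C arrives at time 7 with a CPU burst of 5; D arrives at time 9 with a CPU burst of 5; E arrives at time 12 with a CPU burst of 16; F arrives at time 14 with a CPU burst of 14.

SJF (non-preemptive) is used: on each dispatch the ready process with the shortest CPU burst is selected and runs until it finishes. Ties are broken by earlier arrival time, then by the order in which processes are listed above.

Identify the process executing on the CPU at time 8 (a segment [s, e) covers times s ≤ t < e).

Schedule: | A 0-6 | B 6-17 | C 17-22 | D 22-27 | F 27-41 | E 41-57 |
Completion: A=6  B=17  C=22  D=27  E=57  F=41
Turnaround (C−A): A=6  B=15  C=15  D=18  E=45  F=27

B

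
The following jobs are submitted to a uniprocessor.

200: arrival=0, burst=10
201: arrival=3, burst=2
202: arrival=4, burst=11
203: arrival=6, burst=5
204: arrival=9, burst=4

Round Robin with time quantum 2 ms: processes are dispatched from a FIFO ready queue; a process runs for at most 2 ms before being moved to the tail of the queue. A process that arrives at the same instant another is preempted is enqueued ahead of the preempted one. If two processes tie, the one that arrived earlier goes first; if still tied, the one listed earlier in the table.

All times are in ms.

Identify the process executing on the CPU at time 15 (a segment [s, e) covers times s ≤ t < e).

Timeline: | 200 0-4 | 201 4-6 | 202 6-8 | 200 8-10 | 203 10-12 | 202 12-14 | 204 14-16 | 200 16-18 | 203 18-20 | 202 20-22 | 204 22-24 | 200 24-26 | 203 26-27 | 202 27-32 |
Completion: 200=26  201=6  202=32  203=27  204=24

204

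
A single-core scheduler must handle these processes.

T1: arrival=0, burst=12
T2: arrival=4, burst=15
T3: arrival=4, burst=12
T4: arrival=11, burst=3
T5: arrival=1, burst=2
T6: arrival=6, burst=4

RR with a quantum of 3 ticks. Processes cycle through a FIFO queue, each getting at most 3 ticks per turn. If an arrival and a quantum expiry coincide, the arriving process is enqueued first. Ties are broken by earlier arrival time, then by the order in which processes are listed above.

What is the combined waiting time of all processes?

Timeline: | T1 0-3 | T5 3-5 | T1 5-8 | T2 8-11 | T3 11-14 | T6 14-17 | T1 17-20 | T4 20-23 | T2 23-26 | T3 26-29 | T6 29-30 | T1 30-33 | T2 33-36 | T3 36-39 | T2 39-42 | T3 42-45 | T2 45-48 |
Completion: T1=33  T2=48  T3=45  T4=23  T5=5  T6=30
Turnaround (C−A): T1=33  T2=44  T3=41  T4=12  T5=4  T6=24
Waiting = turnaround − burst: T1=21, T2=29, T3=29, T4=9, T5=2, T6=20
Total waiting = 21 + 29 + 29 + 9 + 2 + 20 = 110

110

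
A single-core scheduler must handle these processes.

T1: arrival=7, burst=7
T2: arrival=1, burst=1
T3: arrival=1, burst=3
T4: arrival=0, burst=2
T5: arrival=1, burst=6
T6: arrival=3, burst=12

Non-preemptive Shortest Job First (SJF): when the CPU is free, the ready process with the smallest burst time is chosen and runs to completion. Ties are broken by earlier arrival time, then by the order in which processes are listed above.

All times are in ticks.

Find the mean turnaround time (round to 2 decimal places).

Timeline: | T4 0-2 | T2 2-3 | T3 3-6 | T5 6-12 | T1 12-19 | T6 19-31 |
Completion: T1=19  T2=3  T3=6  T4=2  T5=12  T6=31
Turnaround times: T1=12, T2=2, T3=5, T4=2, T5=11, T6=28
Average turnaround = (12+2+5+2+11+28) / 6 = 60/6 = 10.00

10.00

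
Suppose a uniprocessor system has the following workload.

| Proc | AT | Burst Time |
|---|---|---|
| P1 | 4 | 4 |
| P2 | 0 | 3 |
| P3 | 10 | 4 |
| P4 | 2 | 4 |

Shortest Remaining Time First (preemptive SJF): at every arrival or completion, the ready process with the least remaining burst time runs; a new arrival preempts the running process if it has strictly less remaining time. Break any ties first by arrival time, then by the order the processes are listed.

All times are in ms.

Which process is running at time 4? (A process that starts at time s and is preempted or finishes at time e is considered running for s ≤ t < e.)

Schedule: | P2 0-3 | P4 3-7 | P1 7-11 | P3 11-15 |
Completion: P1=11  P2=3  P3=15  P4=7
Turnaround (C−A): P1=7  P2=3  P3=5  P4=5

P4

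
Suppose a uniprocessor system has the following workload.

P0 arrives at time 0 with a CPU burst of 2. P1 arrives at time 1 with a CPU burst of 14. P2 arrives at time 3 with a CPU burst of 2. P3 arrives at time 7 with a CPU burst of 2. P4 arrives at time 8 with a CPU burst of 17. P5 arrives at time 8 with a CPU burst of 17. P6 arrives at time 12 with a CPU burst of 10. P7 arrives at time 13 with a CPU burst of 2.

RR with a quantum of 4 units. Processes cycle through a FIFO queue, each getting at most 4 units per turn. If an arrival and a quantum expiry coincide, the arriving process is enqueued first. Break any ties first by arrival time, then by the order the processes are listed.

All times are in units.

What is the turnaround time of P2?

5

Timeline: | P0 0-2 | P1 2-6 | P2 6-8 | P1 8-12 | P3 12-14 | P4 14-18 | P5 18-22 | P6 22-26 | P1 26-30 | P7 30-32 | P4 32-36 | P5 36-40 | P6 40-44 | P1 44-46 | P4 46-50 | P5 50-54 | P6 54-56 | P4 56-60 | P5 60-64 | P4 64-65 | P5 65-66 |
Completion: P0=2  P1=46  P2=8  P3=14  P4=65  P5=66  P6=56  P7=32
Turnaround (C−A): P0=2  P1=45  P2=5  P3=7  P4=57  P5=58  P6=44  P7=19
Turnaround(P2) = completion − arrival = 8 − 3 = 5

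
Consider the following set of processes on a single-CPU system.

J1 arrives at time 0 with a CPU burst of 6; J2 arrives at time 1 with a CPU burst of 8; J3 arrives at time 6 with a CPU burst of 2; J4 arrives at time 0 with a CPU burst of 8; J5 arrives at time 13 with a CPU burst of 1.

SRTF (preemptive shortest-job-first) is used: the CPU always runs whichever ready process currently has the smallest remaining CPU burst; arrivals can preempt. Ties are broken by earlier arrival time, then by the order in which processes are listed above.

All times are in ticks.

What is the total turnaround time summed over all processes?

50

Gantt: | J1 0-6 | J3 6-8 | J4 8-13 | J5 13-14 | J4 14-17 | J2 17-25 |
Completion: J1=6  J2=25  J3=8  J4=17  J5=14
Turnaround (C−A): J1=6  J2=24  J3=2  J4=17  J5=1
Turnaround = completion − arrival: J1=6, J2=24, J3=2, J4=17, J5=1
Total turnaround = 6 + 24 + 2 + 17 + 1 = 50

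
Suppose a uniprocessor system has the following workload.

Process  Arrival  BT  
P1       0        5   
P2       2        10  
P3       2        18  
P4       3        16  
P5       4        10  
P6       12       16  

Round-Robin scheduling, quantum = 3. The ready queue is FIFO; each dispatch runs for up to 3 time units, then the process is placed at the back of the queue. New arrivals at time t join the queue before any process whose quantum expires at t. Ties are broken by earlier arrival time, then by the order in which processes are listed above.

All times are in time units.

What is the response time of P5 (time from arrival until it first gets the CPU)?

Timeline: | P1 0-3 | P2 3-6 | P3 6-9 | P4 9-12 | P1 12-14 | P5 14-17 | P2 17-20 | P3 20-23 | P6 23-26 | P4 26-29 | P5 29-32 | P2 32-35 | P3 35-38 | P6 38-41 | P4 41-44 | P5 44-47 | P2 47-48 | P3 48-51 | P6 51-54 | P4 54-57 | P5 57-58 | P3 58-61 | P6 61-64 | P4 64-67 | P3 67-70 | P6 70-73 | P4 73-74 | P6 74-75 |
Completion: P1=14  P2=48  P3=70  P4=74  P5=58  P6=75
Turnaround (C−A): P1=14  P2=46  P3=68  P4=71  P5=54  P6=63
Response(P5) = first start − arrival = 14 − 4 = 10

10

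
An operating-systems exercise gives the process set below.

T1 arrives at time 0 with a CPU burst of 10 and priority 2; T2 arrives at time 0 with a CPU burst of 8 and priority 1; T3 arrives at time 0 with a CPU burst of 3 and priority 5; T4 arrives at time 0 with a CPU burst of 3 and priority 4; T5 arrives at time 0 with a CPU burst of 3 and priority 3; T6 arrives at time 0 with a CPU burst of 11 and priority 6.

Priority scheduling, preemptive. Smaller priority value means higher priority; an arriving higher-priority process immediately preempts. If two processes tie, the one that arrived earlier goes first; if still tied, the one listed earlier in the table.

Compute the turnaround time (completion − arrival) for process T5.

Timeline: | T2 0-8 | T1 8-18 | T5 18-21 | T4 21-24 | T3 24-27 | T6 27-38 |
Completion: T1=18  T2=8  T3=27  T4=24  T5=21  T6=38
Turnaround(T5) = completion − arrival = 21 − 0 = 21

21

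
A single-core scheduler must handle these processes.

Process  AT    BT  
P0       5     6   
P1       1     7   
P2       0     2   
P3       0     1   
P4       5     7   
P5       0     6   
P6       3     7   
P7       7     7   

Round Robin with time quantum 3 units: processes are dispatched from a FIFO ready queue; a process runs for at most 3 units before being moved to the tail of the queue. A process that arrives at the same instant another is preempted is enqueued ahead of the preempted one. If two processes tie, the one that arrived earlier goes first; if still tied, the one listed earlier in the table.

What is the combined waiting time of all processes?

161

Schedule: | P2 0-2 | P3 2-3 | P5 3-6 | P1 6-9 | P6 9-12 | P0 12-15 | P4 15-18 | P5 18-21 | P7 21-24 | P1 24-27 | P6 27-30 | P0 30-33 | P4 33-36 | P7 36-39 | P1 39-40 | P6 40-41 | P4 41-42 | P7 42-43 |
Completion: P0=33  P1=40  P2=2  P3=3  P4=42  P5=21  P6=41  P7=43
Waiting = turnaround − burst: P0=22, P1=32, P2=0, P3=2, P4=30, P5=15, P6=31, P7=29
Total waiting = 22 + 32 + 0 + 2 + 30 + 15 + 31 + 29 = 161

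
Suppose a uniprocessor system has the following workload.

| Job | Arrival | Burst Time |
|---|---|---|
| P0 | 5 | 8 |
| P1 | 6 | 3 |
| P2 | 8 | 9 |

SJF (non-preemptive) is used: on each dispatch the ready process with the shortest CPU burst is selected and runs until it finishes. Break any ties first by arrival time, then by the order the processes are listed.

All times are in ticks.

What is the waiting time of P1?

7

Schedule: | idle 0-5 | P0 5-13 | P1 13-16 | P2 16-25 |
Completion: P0=13  P1=16  P2=25
Waiting(P1) = turnaround − burst = 10 − 3 = 7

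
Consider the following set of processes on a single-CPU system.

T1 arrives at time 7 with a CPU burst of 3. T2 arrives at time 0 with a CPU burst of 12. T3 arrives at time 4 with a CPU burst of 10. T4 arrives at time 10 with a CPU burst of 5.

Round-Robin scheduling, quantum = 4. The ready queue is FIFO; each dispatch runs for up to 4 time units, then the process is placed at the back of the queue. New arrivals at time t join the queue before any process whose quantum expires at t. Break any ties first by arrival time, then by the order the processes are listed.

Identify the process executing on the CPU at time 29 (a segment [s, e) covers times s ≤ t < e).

T4

Gantt: | T2 0-4 | T3 4-8 | T2 8-12 | T1 12-15 | T3 15-19 | T4 19-23 | T2 23-27 | T3 27-29 | T4 29-30 |
Completion: T1=15  T2=27  T3=29  T4=30
Turnaround (C−A): T1=8  T2=27  T3=25  T4=20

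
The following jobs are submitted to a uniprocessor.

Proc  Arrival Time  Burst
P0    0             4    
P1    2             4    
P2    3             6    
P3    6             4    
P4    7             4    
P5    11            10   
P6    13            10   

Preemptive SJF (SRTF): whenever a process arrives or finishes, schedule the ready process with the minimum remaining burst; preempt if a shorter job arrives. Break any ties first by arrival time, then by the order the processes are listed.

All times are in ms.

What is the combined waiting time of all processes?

52

Gantt: | P0 0-4 | P1 4-8 | P3 8-12 | P4 12-16 | P2 16-22 | P5 22-32 | P6 32-42 |
Completion: P0=4  P1=8  P2=22  P3=12  P4=16  P5=32  P6=42
Turnaround (C−A): P0=4  P1=6  P2=19  P3=6  P4=9  P5=21  P6=29
Waiting = turnaround − burst: P0=0, P1=2, P2=13, P3=2, P4=5, P5=11, P6=19
Total waiting = 0 + 2 + 13 + 2 + 5 + 11 + 19 = 52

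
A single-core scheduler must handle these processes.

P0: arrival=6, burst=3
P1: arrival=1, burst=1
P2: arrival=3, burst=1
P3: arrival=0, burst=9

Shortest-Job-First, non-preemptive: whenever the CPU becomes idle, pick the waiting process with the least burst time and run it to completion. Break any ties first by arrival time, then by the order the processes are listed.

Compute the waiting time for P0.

Timeline: | P3 0-9 | P1 9-10 | P2 10-11 | P0 11-14 |
Completion: P0=14  P1=10  P2=11  P3=9
Turnaround (C−A): P0=8  P1=9  P2=8  P3=9
Waiting(P0) = turnaround − burst = 8 − 3 = 5

5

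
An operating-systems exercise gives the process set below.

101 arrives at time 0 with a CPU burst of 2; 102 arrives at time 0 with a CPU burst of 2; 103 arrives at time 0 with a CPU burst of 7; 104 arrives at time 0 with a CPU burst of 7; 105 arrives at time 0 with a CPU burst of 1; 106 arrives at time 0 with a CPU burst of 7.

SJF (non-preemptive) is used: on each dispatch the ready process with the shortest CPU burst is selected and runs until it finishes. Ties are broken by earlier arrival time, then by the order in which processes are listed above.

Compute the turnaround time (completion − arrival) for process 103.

12

Gantt: | 105 0-1 | 101 1-3 | 102 3-5 | 103 5-12 | 104 12-19 | 106 19-26 |
Completion: 101=3  102=5  103=12  104=19  105=1  106=26
Turnaround (C−A): 101=3  102=5  103=12  104=19  105=1  106=26
Turnaround(103) = completion − arrival = 12 − 0 = 12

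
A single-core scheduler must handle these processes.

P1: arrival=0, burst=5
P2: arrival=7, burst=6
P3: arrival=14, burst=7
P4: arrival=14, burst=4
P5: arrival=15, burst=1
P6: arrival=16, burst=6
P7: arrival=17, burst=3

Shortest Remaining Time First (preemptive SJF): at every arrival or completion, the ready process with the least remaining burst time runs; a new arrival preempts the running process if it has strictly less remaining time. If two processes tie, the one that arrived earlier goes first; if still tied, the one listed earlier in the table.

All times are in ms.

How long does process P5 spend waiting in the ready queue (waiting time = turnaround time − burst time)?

0

Timeline: | P1 0-5 | idle 5-7 | P2 7-13 | idle 13-14 | P4 14-15 | P5 15-16 | P4 16-19 | P7 19-22 | P6 22-28 | P3 28-35 |
Completion: P1=5  P2=13  P3=35  P4=19  P5=16  P6=28  P7=22
Turnaround (C−A): P1=5  P2=6  P3=21  P4=5  P5=1  P6=12  P7=5
Waiting(P5) = turnaround − burst = 1 − 1 = 0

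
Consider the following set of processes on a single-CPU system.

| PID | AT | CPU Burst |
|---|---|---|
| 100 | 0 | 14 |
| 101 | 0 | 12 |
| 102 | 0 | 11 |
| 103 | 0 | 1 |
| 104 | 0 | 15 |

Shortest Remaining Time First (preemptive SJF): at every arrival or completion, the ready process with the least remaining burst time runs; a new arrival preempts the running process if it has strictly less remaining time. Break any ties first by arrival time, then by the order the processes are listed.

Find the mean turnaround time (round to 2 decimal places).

25.60

Gantt: | 103 0-1 | 102 1-12 | 101 12-24 | 100 24-38 | 104 38-53 |
Completion: 100=38  101=24  102=12  103=1  104=53
Turnaround (C−A): 100=38  101=24  102=12  103=1  104=53
Turnaround times: 100=38, 101=24, 102=12, 103=1, 104=53
Average turnaround = (38+24+12+1+53) / 5 = 128/5 = 25.60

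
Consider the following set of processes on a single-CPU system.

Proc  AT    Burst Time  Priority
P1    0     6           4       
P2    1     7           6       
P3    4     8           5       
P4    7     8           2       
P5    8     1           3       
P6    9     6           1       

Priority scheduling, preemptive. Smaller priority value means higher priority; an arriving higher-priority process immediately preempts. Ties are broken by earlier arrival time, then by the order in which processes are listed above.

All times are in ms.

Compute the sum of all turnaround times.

Gantt: | P1 0-6 | P3 6-7 | P4 7-9 | P6 9-15 | P4 15-21 | P5 21-22 | P3 22-29 | P2 29-36 |
Completion: P1=6  P2=36  P3=29  P4=21  P5=22  P6=15
Turnaround = completion − arrival: P1=6, P2=35, P3=25, P4=14, P5=14, P6=6
Total turnaround = 6 + 35 + 25 + 14 + 14 + 6 = 100

100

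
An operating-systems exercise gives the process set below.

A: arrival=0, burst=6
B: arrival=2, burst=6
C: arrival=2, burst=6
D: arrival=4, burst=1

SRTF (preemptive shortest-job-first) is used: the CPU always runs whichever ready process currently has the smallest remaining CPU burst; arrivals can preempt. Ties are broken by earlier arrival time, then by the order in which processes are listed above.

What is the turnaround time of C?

Schedule: | A 0-4 | D 4-5 | A 5-7 | B 7-13 | C 13-19 |
Completion: A=7  B=13  C=19  D=5
Turnaround(C) = completion − arrival = 19 − 2 = 17

17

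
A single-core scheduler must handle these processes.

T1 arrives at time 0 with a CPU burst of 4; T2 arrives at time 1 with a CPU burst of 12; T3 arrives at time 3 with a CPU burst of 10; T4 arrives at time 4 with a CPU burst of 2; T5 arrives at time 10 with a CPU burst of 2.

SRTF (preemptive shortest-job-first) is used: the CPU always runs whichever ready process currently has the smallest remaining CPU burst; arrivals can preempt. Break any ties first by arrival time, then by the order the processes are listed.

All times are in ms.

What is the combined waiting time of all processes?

22

Gantt: | T1 0-4 | T4 4-6 | T3 6-10 | T5 10-12 | T3 12-18 | T2 18-30 |
Completion: T1=4  T2=30  T3=18  T4=6  T5=12
Turnaround (C−A): T1=4  T2=29  T3=15  T4=2  T5=2
Waiting = turnaround − burst: T1=0, T2=17, T3=5, T4=0, T5=0
Total waiting = 0 + 17 + 5 + 0 + 0 = 22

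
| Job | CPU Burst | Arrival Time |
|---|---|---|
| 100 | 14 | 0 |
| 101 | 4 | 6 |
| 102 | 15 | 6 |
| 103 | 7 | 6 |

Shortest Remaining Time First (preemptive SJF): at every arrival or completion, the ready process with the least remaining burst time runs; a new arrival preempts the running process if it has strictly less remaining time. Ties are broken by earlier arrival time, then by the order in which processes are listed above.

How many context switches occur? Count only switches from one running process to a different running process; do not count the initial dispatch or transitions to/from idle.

Schedule: | 100 0-6 | 101 6-10 | 103 10-17 | 100 17-25 | 102 25-40 |
Completion: 100=25  101=10  102=40  103=17

4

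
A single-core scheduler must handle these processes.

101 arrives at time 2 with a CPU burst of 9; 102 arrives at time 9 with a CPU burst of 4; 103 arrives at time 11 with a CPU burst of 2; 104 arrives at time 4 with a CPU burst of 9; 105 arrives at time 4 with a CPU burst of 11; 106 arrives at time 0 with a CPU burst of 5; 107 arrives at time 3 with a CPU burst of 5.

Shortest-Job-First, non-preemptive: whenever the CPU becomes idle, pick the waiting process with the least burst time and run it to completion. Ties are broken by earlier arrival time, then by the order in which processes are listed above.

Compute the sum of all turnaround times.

116

Schedule: | 106 0-5 | 107 5-10 | 102 10-14 | 103 14-16 | 101 16-25 | 104 25-34 | 105 34-45 |
Completion: 101=25  102=14  103=16  104=34  105=45  106=5  107=10
Turnaround = completion − arrival: 101=23, 102=5, 103=5, 104=30, 105=41, 106=5, 107=7
Total turnaround = 23 + 5 + 5 + 30 + 41 + 5 + 7 = 116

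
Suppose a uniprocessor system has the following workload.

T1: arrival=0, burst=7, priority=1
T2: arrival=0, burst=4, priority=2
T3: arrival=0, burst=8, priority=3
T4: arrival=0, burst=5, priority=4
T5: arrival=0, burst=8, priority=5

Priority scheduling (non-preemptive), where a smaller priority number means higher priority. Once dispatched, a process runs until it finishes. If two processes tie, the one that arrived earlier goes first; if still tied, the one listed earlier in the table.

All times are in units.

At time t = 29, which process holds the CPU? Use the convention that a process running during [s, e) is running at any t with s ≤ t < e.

Gantt: | T1 0-7 | T2 7-11 | T3 11-19 | T4 19-24 | T5 24-32 |
Completion: T1=7  T2=11  T3=19  T4=24  T5=32
Turnaround (C−A): T1=7  T2=11  T3=19  T4=24  T5=32

T5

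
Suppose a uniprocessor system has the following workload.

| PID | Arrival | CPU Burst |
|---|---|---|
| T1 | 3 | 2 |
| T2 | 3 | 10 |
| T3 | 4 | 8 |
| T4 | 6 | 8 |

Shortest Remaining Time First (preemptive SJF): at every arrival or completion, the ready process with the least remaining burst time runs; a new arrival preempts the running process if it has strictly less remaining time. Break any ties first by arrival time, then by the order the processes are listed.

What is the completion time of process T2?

Timeline: | idle 0-3 | T1 3-5 | T3 5-13 | T4 13-21 | T2 21-31 |
Completion: T1=5  T2=31  T3=13  T4=21

31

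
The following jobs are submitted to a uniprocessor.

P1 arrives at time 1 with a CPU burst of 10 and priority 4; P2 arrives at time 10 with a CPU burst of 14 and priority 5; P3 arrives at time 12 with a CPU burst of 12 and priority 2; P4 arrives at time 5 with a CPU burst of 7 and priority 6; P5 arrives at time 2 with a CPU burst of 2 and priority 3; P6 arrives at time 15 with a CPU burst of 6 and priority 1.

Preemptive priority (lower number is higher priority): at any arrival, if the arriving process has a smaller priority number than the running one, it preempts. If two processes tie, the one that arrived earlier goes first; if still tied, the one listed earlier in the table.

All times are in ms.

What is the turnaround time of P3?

Gantt: | idle 0-1 | P1 1-2 | P5 2-4 | P1 4-12 | P3 12-15 | P6 15-21 | P3 21-30 | P1 30-31 | P2 31-45 | P4 45-52 |
Completion: P1=31  P2=45  P3=30  P4=52  P5=4  P6=21
Turnaround (C−A): P1=30  P2=35  P3=18  P4=47  P5=2  P6=6
Turnaround(P3) = completion − arrival = 30 − 12 = 18

18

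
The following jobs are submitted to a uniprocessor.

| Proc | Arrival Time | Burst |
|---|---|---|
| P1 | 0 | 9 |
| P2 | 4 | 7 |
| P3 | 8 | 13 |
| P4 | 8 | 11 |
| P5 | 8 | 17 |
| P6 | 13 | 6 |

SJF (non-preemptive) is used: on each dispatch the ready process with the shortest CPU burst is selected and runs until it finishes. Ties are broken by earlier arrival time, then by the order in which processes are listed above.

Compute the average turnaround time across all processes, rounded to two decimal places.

24.67

Timeline: | P1 0-9 | P2 9-16 | P6 16-22 | P4 22-33 | P3 33-46 | P5 46-63 |
Completion: P1=9  P2=16  P3=46  P4=33  P5=63  P6=22
Turnaround (C−A): P1=9  P2=12  P3=38  P4=25  P5=55  P6=9
Turnaround times: P1=9, P2=12, P3=38, P4=25, P5=55, P6=9
Average turnaround = (9+12+38+25+55+9) / 6 = 148/6 = 24.67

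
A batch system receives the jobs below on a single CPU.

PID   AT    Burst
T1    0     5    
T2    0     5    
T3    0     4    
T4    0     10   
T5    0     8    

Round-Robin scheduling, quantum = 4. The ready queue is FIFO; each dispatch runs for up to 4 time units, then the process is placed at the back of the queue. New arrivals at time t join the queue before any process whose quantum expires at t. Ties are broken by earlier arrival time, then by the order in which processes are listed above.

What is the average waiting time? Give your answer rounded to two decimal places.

Schedule: | T1 0-4 | T2 4-8 | T3 8-12 | T4 12-16 | T5 16-20 | T1 20-21 | T2 21-22 | T4 22-26 | T5 26-30 | T4 30-32 |
Completion: T1=21  T2=22  T3=12  T4=32  T5=30
Turnaround (C−A): T1=21  T2=22  T3=12  T4=32  T5=30
Waiting times: T1=16, T2=17, T3=8, T4=22, T5=22
Average waiting = (16+17+8+22+22) / 5 = 85/5 = 17.00

17.00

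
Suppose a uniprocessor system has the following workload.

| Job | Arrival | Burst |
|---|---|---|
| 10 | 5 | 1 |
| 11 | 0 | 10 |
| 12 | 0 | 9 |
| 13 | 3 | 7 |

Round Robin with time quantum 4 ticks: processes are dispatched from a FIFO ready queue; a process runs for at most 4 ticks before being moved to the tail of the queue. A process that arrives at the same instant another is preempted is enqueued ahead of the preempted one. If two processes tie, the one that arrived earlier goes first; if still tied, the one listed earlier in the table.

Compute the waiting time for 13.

14

Schedule: | 11 0-4 | 12 4-8 | 13 8-12 | 11 12-16 | 10 16-17 | 12 17-21 | 13 21-24 | 11 24-26 | 12 26-27 |
Completion: 10=17  11=26  12=27  13=24
Turnaround (C−A): 10=12  11=26  12=27  13=21
Waiting(13) = turnaround − burst = 21 − 7 = 14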